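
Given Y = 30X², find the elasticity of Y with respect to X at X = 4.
Elasticity = 2

Elasticity = (dY/dX) · (X/Y)

dY/dX = 60·X
At X = 4: dY/dX = 240, Y = 480

Elasticity = 240 · (4 / 480) = 2

Interpretation: for a small percentage change in X, the percentage change in Y is approximately 2.00 times as large.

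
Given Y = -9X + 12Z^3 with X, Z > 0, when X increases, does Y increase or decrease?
Y decreases

Taking the partial derivative:
∂Y/∂X = -9

∂Y/∂X = -9 < 0 (assuming positive values)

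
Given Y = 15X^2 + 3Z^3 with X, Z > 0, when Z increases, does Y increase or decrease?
Y increases

Taking the partial derivative:
∂Y/∂Z = 9Z^2

∂Y/∂Z = 9Z^2 > 0 (assuming positive values)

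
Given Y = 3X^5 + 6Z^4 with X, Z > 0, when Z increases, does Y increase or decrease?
Y increases

Taking the partial derivative:
∂Y/∂Z = 24Z^3

∂Y/∂Z = 24Z^3 > 0 (assuming positive values)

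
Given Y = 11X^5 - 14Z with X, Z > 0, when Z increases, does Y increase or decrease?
Y decreases

Taking the partial derivative:
∂Y/∂Z = -14

∂Y/∂Z = -14 < 0 (assuming positive values)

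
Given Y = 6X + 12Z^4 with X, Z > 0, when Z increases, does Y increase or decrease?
Y increases

Taking the partial derivative:
∂Y/∂Z = 48Z^3

∂Y/∂Z = 48Z^3 > 0 (assuming positive values)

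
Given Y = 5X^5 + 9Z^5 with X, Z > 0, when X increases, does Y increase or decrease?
Y increases

Taking the partial derivative:
∂Y/∂X = 25X^4

∂Y/∂X = 25X^4 > 0 (assuming positive values)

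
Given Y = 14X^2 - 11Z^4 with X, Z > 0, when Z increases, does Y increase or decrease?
Y decreases

Taking the partial derivative:
∂Y/∂Z = -44Z^3

∂Y/∂Z = -44Z^3 < 0 (assuming positive values)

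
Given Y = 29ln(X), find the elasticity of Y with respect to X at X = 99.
Elasticity = 1/ln(99) ≈ 0.2176

Elasticity = (dY/dX) · (X/Y)

dY/dX = 29/X
At X = 99: dY/dX = 29/99, Y = 29·ln(99)

Elasticity = (29/99) · (99 / (29·ln(99))) = 1/ln(99) ≈ 0.2176

Interpretation: for a small percentage change in X, the percentage change in Y is approximately 0.22 times as large.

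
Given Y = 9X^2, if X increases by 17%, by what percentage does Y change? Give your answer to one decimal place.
36.9%

For Y = 9X^2:
If X → X(1 + 0.17)
Then Y → Y · (1 + 0.17)^2
     = Y · 1.3689

Percentage change = ((1 + 0.17)^2 − 1) × 100% ≈ 36.9%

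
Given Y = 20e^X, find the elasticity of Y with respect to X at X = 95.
Elasticity = 95

Elasticity = (dY/dX) · (X/Y)

dY/dX = 20·e^X
At X = 95: dY/dX = 20·e^95, Y = 20·e^95

Elasticity = (20·e^95) · (95 / (20·e^95)) = 95

Interpretation: for a small percentage change in X, the percentage change in Y is approximately 95.00 times as large.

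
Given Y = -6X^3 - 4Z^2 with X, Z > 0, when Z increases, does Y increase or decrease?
Y decreases

Taking the partial derivative:
∂Y/∂Z = -8Z

∂Y/∂Z = -8Z < 0 (assuming positive values)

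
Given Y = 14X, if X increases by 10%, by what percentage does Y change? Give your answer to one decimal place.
10.0%

For Y = 14X:
If X → X(1 + 0.1)
Then Y → Y · (1 + 0.1)^1
     = Y · 1.1000

Percentage change = ((1 + 0.1)^1 − 1) × 100% = 10.0%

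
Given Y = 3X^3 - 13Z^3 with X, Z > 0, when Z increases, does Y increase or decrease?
Y decreases

Taking the partial derivative:
∂Y/∂Z = -39Z^2

∂Y/∂Z = -39Z^2 < 0 (assuming positive values)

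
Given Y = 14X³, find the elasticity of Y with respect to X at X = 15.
Elasticity = 3

Elasticity = (dY/dX) · (X/Y)

dY/dX = 42·X²
At X = 15: dY/dX = 9450, Y = 47250

Elasticity = 9450 · (15 / 47250) = 3

Interpretation: for a small percentage change in X, the percentage change in Y is approximately 3.00 times as large.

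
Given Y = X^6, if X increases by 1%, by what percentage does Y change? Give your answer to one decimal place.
6.2%

For Y = X^6:
If X → X(1 + 0.01)
Then Y → Y · (1 + 0.01)^6
     ≈ Y · 1.0615

Percentage change = ((1 + 0.01)^6 − 1) × 100% ≈ 6.2%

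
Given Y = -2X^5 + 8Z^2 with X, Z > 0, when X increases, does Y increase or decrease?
Y decreases

Taking the partial derivative:
∂Y/∂X = -10X^4

∂Y/∂X = -10X^4 < 0 (assuming positive values)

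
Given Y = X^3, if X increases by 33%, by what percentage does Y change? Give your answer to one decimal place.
135.3%

For Y = X^3:
If X → X(1 + 0.33)
Then Y → Y · (1 + 0.33)^3
     ≈ Y · 2.3526

Percentage change = ((1 + 0.33)^3 − 1) × 100% ≈ 135.3%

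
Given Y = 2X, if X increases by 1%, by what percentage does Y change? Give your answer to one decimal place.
1.0%

For Y = 2X:
If X → X(1 + 0.01)
Then Y → Y · (1 + 0.01)^1
     = Y · 1.0100

Percentage change = ((1 + 0.01)^1 − 1) × 100% = 1.0%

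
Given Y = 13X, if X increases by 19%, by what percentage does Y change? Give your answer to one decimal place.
19.0%

For Y = 13X:
If X → X(1 + 0.19)
Then Y → Y · (1 + 0.19)^1
     = Y · 1.1900

Percentage change = ((1 + 0.19)^1 − 1) × 100% = 19.0%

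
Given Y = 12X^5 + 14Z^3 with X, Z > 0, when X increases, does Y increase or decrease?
Y increases

Taking the partial derivative:
∂Y/∂X = 60X^4

∂Y/∂X = 60X^4 > 0 (assuming positive values)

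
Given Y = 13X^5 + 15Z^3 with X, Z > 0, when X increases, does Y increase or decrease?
Y increases

Taking the partial derivative:
∂Y/∂X = 65X^4

∂Y/∂X = 65X^4 > 0 (assuming positive values)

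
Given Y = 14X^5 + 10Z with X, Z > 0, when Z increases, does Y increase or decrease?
Y increases

Taking the partial derivative:
∂Y/∂Z = 10

∂Y/∂Z = 10 > 0 (assuming positive values)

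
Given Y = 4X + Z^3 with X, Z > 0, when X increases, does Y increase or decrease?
Y increases

Taking the partial derivative:
∂Y/∂X = 4

∂Y/∂X = 4 > 0 (assuming positive values)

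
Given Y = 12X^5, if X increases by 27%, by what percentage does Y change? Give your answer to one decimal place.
230.4%

For Y = 12X^5:
If X → X(1 + 0.27)
Then Y → Y · (1 + 0.27)^5
     ≈ Y · 3.3038

Percentage change = ((1 + 0.27)^5 − 1) × 100% ≈ 230.4%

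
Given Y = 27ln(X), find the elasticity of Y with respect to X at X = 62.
Elasticity = 1/ln(62) ≈ 0.2423

Elasticity = (dY/dX) · (X/Y)

dY/dX = 27/X
At X = 62: dY/dX = 27/62, Y = 27·ln(62)

Elasticity = (27/62) · (62 / (27·ln(62))) = 1/ln(62) ≈ 0.2423

Interpretation: for a small percentage change in X, the percentage change in Y is approximately 0.24 times as large.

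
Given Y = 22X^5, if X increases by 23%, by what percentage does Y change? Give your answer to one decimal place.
181.5%

For Y = 22X^5:
If X → X(1 + 0.23)
Then Y → Y · (1 + 0.23)^5
     ≈ Y · 2.8153

Percentage change = ((1 + 0.23)^5 − 1) × 100% ≈ 181.5%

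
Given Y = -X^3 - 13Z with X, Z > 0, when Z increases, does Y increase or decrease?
Y decreases

Taking the partial derivative:
∂Y/∂Z = -13

∂Y/∂Z = -13 < 0 (assuming positive values)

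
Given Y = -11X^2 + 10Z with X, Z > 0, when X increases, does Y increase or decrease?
Y decreases

Taking the partial derivative:
∂Y/∂X = -22X

∂Y/∂X = -22X < 0 (assuming positive values)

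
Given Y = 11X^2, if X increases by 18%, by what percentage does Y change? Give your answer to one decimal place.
39.2%

For Y = 11X^2:
If X → X(1 + 0.18)
Then Y → Y · (1 + 0.18)^2
     = Y · 1.3924

Percentage change = ((1 + 0.18)^2 − 1) × 100% ≈ 39.2%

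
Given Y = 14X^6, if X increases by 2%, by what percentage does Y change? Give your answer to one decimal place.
12.6%

For Y = 14X^6:
If X → X(1 + 0.02)
Then Y → Y · (1 + 0.02)^6
     ≈ Y · 1.1262

Percentage change = ((1 + 0.02)^6 − 1) × 100% ≈ 12.6%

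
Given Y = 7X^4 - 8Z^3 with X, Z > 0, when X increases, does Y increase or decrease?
Y increases

Taking the partial derivative:
∂Y/∂X = 28X^3

∂Y/∂X = 28X^3 > 0 (assuming positive values)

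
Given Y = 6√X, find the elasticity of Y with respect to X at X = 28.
Elasticity = 1/2

Elasticity = (dY/dX) · (X/Y)

dY/dX = 3/√X
At X = 28: dY/dX = 3·√7/14, Y = 12·√7

Elasticity = (3·√7/14) · (28 / (12·√7)) = 1/2

Interpretation: for a small percentage change in X, the percentage change in Y is approximately 0.50 times as large.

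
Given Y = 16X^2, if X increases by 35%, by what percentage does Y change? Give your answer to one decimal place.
82.3%

For Y = 16X^2:
If X → X(1 + 0.35)
Then Y → Y · (1 + 0.35)^2
     = Y · 1.8225

Percentage change = ((1 + 0.35)^2 − 1) × 100% ≈ 82.3%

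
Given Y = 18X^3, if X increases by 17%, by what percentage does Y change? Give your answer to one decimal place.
60.2%

For Y = 18X^3:
If X → X(1 + 0.17)
Then Y → Y · (1 + 0.17)^3
     ≈ Y · 1.6016

Percentage change = ((1 + 0.17)^3 − 1) × 100% ≈ 60.2%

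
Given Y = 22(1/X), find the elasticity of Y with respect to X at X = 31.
Elasticity = -1

Elasticity = (dY/dX) · (X/Y)

dY/dX = -22/X²
At X = 31: dY/dX = -22/961, Y = 22/31

Elasticity = (-22/961) · (31 / (22/31)) = -1

Interpretation: for a small percentage change in X, the percentage change in Y is approximately -1.00 times as large.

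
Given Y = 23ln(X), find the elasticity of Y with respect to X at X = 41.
Elasticity = 1/ln(41) ≈ 0.2693

Elasticity = (dY/dX) · (X/Y)

dY/dX = 23/X
At X = 41: dY/dX = 23/41, Y = 23·ln(41)

Elasticity = (23/41) · (41 / (23·ln(41))) = 1/ln(41) ≈ 0.2693

Interpretation: for a small percentage change in X, the percentage change in Y is approximately 0.27 times as large.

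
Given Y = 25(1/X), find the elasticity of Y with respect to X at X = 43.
Elasticity = -1

Elasticity = (dY/dX) · (X/Y)

dY/dX = -25/X²
At X = 43: dY/dX = -25/1849, Y = 25/43

Elasticity = (-25/1849) · (43 / (25/43)) = -1

Interpretation: for a small percentage change in X, the percentage change in Y is approximately -1.00 times as large.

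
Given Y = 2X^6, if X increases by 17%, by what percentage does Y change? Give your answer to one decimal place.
156.5%

For Y = 2X^6:
If X → X(1 + 0.17)
Then Y → Y · (1 + 0.17)^6
     ≈ Y · 2.5652

Percentage change = ((1 + 0.17)^6 − 1) × 100% ≈ 156.5%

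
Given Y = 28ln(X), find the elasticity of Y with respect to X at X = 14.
Elasticity = 1/ln(14) ≈ 0.3789

Elasticity = (dY/dX) · (X/Y)

dY/dX = 28/X
At X = 14: dY/dX = 2, Y = 28·ln(14)

Elasticity = 2 · (14 / (28·ln(14))) = 1/ln(14) ≈ 0.3789

Interpretation: for a small percentage change in X, the percentage change in Y is approximately 0.38 times as large.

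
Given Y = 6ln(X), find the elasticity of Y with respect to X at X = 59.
Elasticity = 1/ln(59) ≈ 0.2452

Elasticity = (dY/dX) · (X/Y)

dY/dX = 6/X
At X = 59: dY/dX = 6/59, Y = 6·ln(59)

Elasticity = (6/59) · (59 / (6·ln(59))) = 1/ln(59) ≈ 0.2452

Interpretation: for a small percentage change in X, the percentage change in Y is approximately 0.25 times as large.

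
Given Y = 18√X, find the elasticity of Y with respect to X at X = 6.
Elasticity = 1/2

Elasticity = (dY/dX) · (X/Y)

dY/dX = 9/√X
At X = 6: dY/dX = 3·√6/2, Y = 18·√6

Elasticity = (3·√6/2) · (6 / (18·√6)) = 1/2

Interpretation: for a small percentage change in X, the percentage change in Y is approximately 0.50 times as large.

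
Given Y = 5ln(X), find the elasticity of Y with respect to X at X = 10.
Elasticity = 1/ln(10) ≈ 0.4343

Elasticity = (dY/dX) · (X/Y)

dY/dX = 5/X
At X = 10: dY/dX = 1/2, Y = 5·ln(10)

Elasticity = (1/2) · (10 / (5·ln(10))) = 1/ln(10) ≈ 0.4343

Interpretation: for a small percentage change in X, the percentage change in Y is approximately 0.43 times as large.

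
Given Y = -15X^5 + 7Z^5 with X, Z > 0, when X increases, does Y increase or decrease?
Y decreases

Taking the partial derivative:
∂Y/∂X = -75X^4

∂Y/∂X = -75X^4 < 0 (assuming positive values)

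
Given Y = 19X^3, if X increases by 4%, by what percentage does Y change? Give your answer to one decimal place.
12.5%

For Y = 19X^3:
If X → X(1 + 0.04)
Then Y → Y · (1 + 0.04)^3
     ≈ Y · 1.1249

Percentage change = ((1 + 0.04)^3 − 1) × 100% ≈ 12.5%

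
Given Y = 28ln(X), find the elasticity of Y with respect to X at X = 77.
Elasticity = 1/ln(77) ≈ 0.2302

Elasticity = (dY/dX) · (X/Y)

dY/dX = 28/X
At X = 77: dY/dX = 4/11, Y = 28·ln(77)

Elasticity = (4/11) · (77 / (28·ln(77))) = 1/ln(77) ≈ 0.2302

Interpretation: for a small percentage change in X, the percentage change in Y is approximately 0.23 times as large.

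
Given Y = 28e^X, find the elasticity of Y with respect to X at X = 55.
Elasticity = 55

Elasticity = (dY/dX) · (X/Y)

dY/dX = 28·e^X
At X = 55: dY/dX = 28·e^55, Y = 28·e^55

Elasticity = (28·e^55) · (55 / (28·e^55)) = 55

Interpretation: for a small percentage change in X, the percentage change in Y is approximately 55.00 times as large.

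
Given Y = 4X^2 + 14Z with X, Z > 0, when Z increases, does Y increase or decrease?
Y increases

Taking the partial derivative:
∂Y/∂Z = 14

∂Y/∂Z = 14 > 0 (assuming positive values)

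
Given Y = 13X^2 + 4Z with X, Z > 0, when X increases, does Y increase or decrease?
Y increases

Taking the partial derivative:
∂Y/∂X = 26X

∂Y/∂X = 26X > 0 (assuming positive values)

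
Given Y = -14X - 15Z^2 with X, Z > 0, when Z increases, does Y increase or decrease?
Y decreases

Taking the partial derivative:
∂Y/∂Z = -30Z

∂Y/∂Z = -30Z < 0 (assuming positive values)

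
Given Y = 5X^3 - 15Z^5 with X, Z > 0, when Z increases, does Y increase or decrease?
Y decreases

Taking the partial derivative:
∂Y/∂Z = -75Z^4

∂Y/∂Z = -75Z^4 < 0 (assuming positive values)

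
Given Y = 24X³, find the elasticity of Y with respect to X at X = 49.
Elasticity = 3

Elasticity = (dY/dX) · (X/Y)

dY/dX = 72·X²
At X = 49: dY/dX = 172872, Y = 2823576

Elasticity = 172872 · (49 / 2823576) = 3

Interpretation: for a small percentage change in X, the percentage change in Y is approximately 3.00 times as large.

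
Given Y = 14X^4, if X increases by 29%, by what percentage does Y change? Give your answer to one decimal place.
176.9%

For Y = 14X^4:
If X → X(1 + 0.29)
Then Y → Y · (1 + 0.29)^4
     ≈ Y · 2.7692

Percentage change = ((1 + 0.29)^4 − 1) × 100% ≈ 176.9%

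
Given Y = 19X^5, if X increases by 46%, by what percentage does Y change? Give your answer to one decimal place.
563.4%

For Y = 19X^5:
If X → X(1 + 0.46)
Then Y → Y · (1 + 0.46)^5
     ≈ Y · 6.6338

Percentage change = ((1 + 0.46)^5 − 1) × 100% ≈ 563.4%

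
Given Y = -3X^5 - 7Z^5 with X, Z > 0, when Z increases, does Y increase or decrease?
Y decreases

Taking the partial derivative:
∂Y/∂Z = -35Z^4

∂Y/∂Z = -35Z^4 < 0 (assuming positive values)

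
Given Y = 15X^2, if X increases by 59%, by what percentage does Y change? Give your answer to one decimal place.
152.8%

For Y = 15X^2:
If X → X(1 + 0.59)
Then Y → Y · (1 + 0.59)^2
     = Y · 2.5281

Percentage change = ((1 + 0.59)^2 − 1) × 100% ≈ 152.8%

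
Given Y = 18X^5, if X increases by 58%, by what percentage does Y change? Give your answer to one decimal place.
884.7%

For Y = 18X^5:
If X → X(1 + 0.58)
Then Y → Y · (1 + 0.58)^5
     ≈ Y · 9.8466

Percentage change = ((1 + 0.58)^5 − 1) × 100% ≈ 884.7%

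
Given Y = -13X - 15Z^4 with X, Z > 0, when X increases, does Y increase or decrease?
Y decreases

Taking the partial derivative:
∂Y/∂X = -13

∂Y/∂X = -13 < 0 (assuming positive values)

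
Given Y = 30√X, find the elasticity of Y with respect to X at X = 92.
Elasticity = 1/2

Elasticity = (dY/dX) · (X/Y)

dY/dX = 15/√X
At X = 92: dY/dX = 15·√23/46, Y = 60·√23

Elasticity = (15·√23/46) · (92 / (60·√23)) = 1/2

Interpretation: for a small percentage change in X, the percentage change in Y is approximately 0.50 times as large.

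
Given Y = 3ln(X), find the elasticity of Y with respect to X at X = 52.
Elasticity = 1/ln(52) ≈ 0.2531

Elasticity = (dY/dX) · (X/Y)

dY/dX = 3/X
At X = 52: dY/dX = 3/52, Y = 3·ln(52)

Elasticity = (3/52) · (52 / (3·ln(52))) = 1/ln(52) ≈ 0.2531

Interpretation: for a small percentage change in X, the percentage change in Y is approximately 0.25 times as large.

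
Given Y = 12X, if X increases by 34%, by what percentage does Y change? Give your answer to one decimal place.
34.0%

For Y = 12X:
If X → X(1 + 0.34)
Then Y → Y · (1 + 0.34)^1
     = Y · 1.3400

Percentage change = ((1 + 0.34)^1 − 1) × 100% = 34.0%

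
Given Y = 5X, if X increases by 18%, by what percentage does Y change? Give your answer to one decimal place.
18.0%

For Y = 5X:
If X → X(1 + 0.18)
Then Y → Y · (1 + 0.18)^1
     = Y · 1.1800

Percentage change = ((1 + 0.18)^1 − 1) × 100% = 18.0%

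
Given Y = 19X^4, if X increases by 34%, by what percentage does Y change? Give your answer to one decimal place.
222.4%

For Y = 19X^4:
If X → X(1 + 0.34)
Then Y → Y · (1 + 0.34)^4
     ≈ Y · 3.2242

Percentage change = ((1 + 0.34)^4 − 1) × 100% ≈ 222.4%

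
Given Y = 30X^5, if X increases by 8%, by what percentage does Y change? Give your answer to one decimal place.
46.9%

For Y = 30X^5:
If X → X(1 + 0.08)
Then Y → Y · (1 + 0.08)^5
     ≈ Y · 1.4693

Percentage change = ((1 + 0.08)^5 − 1) × 100% ≈ 46.9%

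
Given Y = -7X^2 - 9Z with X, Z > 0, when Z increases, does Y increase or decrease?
Y decreases

Taking the partial derivative:
∂Y/∂Z = -9

∂Y/∂Z = -9 < 0 (assuming positive values)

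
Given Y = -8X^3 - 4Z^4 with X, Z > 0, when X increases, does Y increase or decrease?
Y decreases

Taking the partial derivative:
∂Y/∂X = -24X^2

∂Y/∂X = -24X^2 < 0 (assuming positive values)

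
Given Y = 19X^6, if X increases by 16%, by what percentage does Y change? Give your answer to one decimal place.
143.6%

For Y = 19X^6:
If X → X(1 + 0.16)
Then Y → Y · (1 + 0.16)^6
     ≈ Y · 2.4364

Percentage change = ((1 + 0.16)^6 − 1) × 100% ≈ 143.6%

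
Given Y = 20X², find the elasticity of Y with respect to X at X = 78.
Elasticity = 2

Elasticity = (dY/dX) · (X/Y)

dY/dX = 40·X
At X = 78: dY/dX = 3120, Y = 121680

Elasticity = 3120 · (78 / 121680) = 2

Interpretation: for a small percentage change in X, the percentage change in Y is approximately 2.00 times as large.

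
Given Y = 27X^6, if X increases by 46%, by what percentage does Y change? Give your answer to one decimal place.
868.5%

For Y = 27X^6:
If X → X(1 + 0.46)
Then Y → Y · (1 + 0.46)^6
     ≈ Y · 9.6854

Percentage change = ((1 + 0.46)^6 − 1) × 100% ≈ 868.5%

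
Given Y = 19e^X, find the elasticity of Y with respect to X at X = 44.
Elasticity = 44

Elasticity = (dY/dX) · (X/Y)

dY/dX = 19·e^X
At X = 44: dY/dX = 19·e^44, Y = 19·e^44

Elasticity = (19·e^44) · (44 / (19·e^44)) = 44

Interpretation: for a small percentage change in X, the percentage change in Y is approximately 44.00 times as large.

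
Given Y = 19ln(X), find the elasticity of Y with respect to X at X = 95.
Elasticity = 1/ln(95) ≈ 0.2196

Elasticity = (dY/dX) · (X/Y)

dY/dX = 19/X
At X = 95: dY/dX = 1/5, Y = 19·ln(95)

Elasticity = (1/5) · (95 / (19·ln(95))) = 1/ln(95) ≈ 0.2196

Interpretation: for a small percentage change in X, the percentage change in Y is approximately 0.22 times as large.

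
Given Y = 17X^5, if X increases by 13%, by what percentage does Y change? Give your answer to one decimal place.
84.2%

For Y = 17X^5:
If X → X(1 + 0.13)
Then Y → Y · (1 + 0.13)^5
     ≈ Y · 1.8424

Percentage change = ((1 + 0.13)^5 − 1) × 100% ≈ 84.2%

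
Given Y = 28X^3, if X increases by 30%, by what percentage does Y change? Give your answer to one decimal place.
119.7%

For Y = 28X^3:
If X → X(1 + 0.3)
Then Y → Y · (1 + 0.3)^3
     = Y · 2.1970

Percentage change = ((1 + 0.3)^3 − 1) × 100% = 119.7%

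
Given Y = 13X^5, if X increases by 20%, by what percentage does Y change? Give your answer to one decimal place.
148.8%

For Y = 13X^5:
If X → X(1 + 0.2)
Then Y → Y · (1 + 0.2)^5
     ≈ Y · 2.4883

Percentage change = ((1 + 0.2)^5 − 1) × 100% ≈ 148.8%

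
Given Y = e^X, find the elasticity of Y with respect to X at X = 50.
Elasticity = 50

Elasticity = (dY/dX) · (X/Y)

dY/dX = e^X
At X = 50: dY/dX = e^50, Y = e^50

Elasticity = (e^50) · (50 / (e^50)) = 50

Interpretation: for a small percentage change in X, the percentage change in Y is approximately 50.00 times as large.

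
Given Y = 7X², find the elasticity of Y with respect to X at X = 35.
Elasticity = 2

Elasticity = (dY/dX) · (X/Y)

dY/dX = 14·X
At X = 35: dY/dX = 490, Y = 8575

Elasticity = 490 · (35 / 8575) = 2

Interpretation: for a small percentage change in X, the percentage change in Y is approximately 2.00 times as large.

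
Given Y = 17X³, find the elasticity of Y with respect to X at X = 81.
Elasticity = 3

Elasticity = (dY/dX) · (X/Y)

dY/dX = 51·X²
At X = 81: dY/dX = 334611, Y = 9034497

Elasticity = 334611 · (81 / 9034497) = 3

Interpretation: for a small percentage change in X, the percentage change in Y is approximately 3.00 times as large.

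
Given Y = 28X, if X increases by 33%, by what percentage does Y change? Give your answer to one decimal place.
33.0%

For Y = 28X:
If X → X(1 + 0.33)
Then Y → Y · (1 + 0.33)^1
     = Y · 1.3300

Percentage change = ((1 + 0.33)^1 − 1) × 100% = 33.0%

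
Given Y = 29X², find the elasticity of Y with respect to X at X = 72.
Elasticity = 2

Elasticity = (dY/dX) · (X/Y)

dY/dX = 58·X
At X = 72: dY/dX = 4176, Y = 150336

Elasticity = 4176 · (72 / 150336) = 2

Interpretation: for a small percentage change in X, the percentage change in Y is approximately 2.00 times as large.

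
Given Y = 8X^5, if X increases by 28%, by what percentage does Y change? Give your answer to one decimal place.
243.6%

For Y = 8X^5:
If X → X(1 + 0.28)
Then Y → Y · (1 + 0.28)^5
     ≈ Y · 3.4360

Percentage change = ((1 + 0.28)^5 − 1) × 100% ≈ 243.6%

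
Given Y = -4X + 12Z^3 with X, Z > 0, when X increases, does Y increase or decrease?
Y decreases

Taking the partial derivative:
∂Y/∂X = -4

∂Y/∂X = -4 < 0 (assuming positive values)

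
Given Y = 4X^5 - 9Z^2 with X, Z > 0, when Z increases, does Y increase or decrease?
Y decreases

Taking the partial derivative:
∂Y/∂Z = -18Z

∂Y/∂Z = -18Z < 0 (assuming positive values)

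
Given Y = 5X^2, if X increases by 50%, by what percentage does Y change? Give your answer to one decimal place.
125.0%

For Y = 5X^2:
If X → X(1 + 0.5)
Then Y → Y · (1 + 0.5)^2
     = Y · 2.2500

Percentage change = ((1 + 0.5)^2 − 1) × 100% = 125.0%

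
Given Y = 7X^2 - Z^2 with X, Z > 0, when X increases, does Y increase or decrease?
Y increases

Taking the partial derivative:
∂Y/∂X = 14X

∂Y/∂X = 14X > 0 (assuming positive values)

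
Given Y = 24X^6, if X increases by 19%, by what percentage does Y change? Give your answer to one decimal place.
184.0%

For Y = 24X^6:
If X → X(1 + 0.19)
Then Y → Y · (1 + 0.19)^6
     ≈ Y · 2.8398

Percentage change = ((1 + 0.19)^6 − 1) × 100% ≈ 184.0%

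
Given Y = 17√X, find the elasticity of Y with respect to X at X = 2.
Elasticity = 1/2

Elasticity = (dY/dX) · (X/Y)

dY/dX = 17/(2·√X)
At X = 2: dY/dX = 17·√2/4, Y = 17·√2

Elasticity = (17·√2/4) · (2 / (17·√2)) = 1/2

Interpretation: for a small percentage change in X, the percentage change in Y is approximately 0.50 times as large.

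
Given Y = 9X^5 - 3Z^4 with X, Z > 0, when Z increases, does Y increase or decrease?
Y decreases

Taking the partial derivative:
∂Y/∂Z = -12Z^3

∂Y/∂Z = -12Z^3 < 0 (assuming positive values)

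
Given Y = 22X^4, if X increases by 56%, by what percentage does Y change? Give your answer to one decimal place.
492.2%

For Y = 22X^4:
If X → X(1 + 0.56)
Then Y → Y · (1 + 0.56)^4
     ≈ Y · 5.9224

Percentage change = ((1 + 0.56)^4 − 1) × 100% ≈ 492.2%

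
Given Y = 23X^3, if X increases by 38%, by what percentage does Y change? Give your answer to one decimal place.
162.8%

For Y = 23X^3:
If X → X(1 + 0.38)
Then Y → Y · (1 + 0.38)^3
     ≈ Y · 2.6281

Percentage change = ((1 + 0.38)^3 − 1) × 100% ≈ 162.8%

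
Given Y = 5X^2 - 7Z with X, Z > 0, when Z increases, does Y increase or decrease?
Y decreases

Taking the partial derivative:
∂Y/∂Z = -7

∂Y/∂Z = -7 < 0 (assuming positive values)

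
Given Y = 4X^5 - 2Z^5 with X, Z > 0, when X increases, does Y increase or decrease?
Y increases

Taking the partial derivative:
∂Y/∂X = 20X^4

∂Y/∂X = 20X^4 > 0 (assuming positive values)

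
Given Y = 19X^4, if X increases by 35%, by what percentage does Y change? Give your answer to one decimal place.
232.2%

For Y = 19X^4:
If X → X(1 + 0.35)
Then Y → Y · (1 + 0.35)^4
     ≈ Y · 3.3215

Percentage change = ((1 + 0.35)^4 − 1) × 100% ≈ 232.2%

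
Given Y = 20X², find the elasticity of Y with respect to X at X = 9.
Elasticity = 2

Elasticity = (dY/dX) · (X/Y)

dY/dX = 40·X
At X = 9: dY/dX = 360, Y = 1620

Elasticity = 360 · (9 / 1620) = 2

Interpretation: for a small percentage change in X, the percentage change in Y is approximately 2.00 times as large.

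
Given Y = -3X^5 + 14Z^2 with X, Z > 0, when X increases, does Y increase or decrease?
Y decreases

Taking the partial derivative:
∂Y/∂X = -15X^4

∂Y/∂X = -15X^4 < 0 (assuming positive values)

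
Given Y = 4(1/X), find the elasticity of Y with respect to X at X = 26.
Elasticity = -1

Elasticity = (dY/dX) · (X/Y)

dY/dX = -4/X²
At X = 26: dY/dX = -1/169, Y = 2/13

Elasticity = (-1/169) · (26 / (2/13)) = -1

Interpretation: for a small percentage change in X, the percentage change in Y is approximately -1.00 times as large.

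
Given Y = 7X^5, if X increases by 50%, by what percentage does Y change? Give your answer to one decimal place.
659.4%

For Y = 7X^5:
If X → X(1 + 0.5)
Then Y → Y · (1 + 0.5)^5
     ≈ Y · 7.5938

Percentage change = ((1 + 0.5)^5 − 1) × 100% ≈ 659.4%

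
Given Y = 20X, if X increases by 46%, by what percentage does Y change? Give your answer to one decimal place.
46.0%

For Y = 20X:
If X → X(1 + 0.46)
Then Y → Y · (1 + 0.46)^1
     = Y · 1.4600

Percentage change = ((1 + 0.46)^1 − 1) × 100% = 46.0%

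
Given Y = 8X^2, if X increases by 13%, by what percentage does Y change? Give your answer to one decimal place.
27.7%

For Y = 8X^2:
If X → X(1 + 0.13)
Then Y → Y · (1 + 0.13)^2
     = Y · 1.2769

Percentage change = ((1 + 0.13)^2 − 1) × 100% ≈ 27.7%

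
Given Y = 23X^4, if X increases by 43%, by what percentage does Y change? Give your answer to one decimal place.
318.2%

For Y = 23X^4:
If X → X(1 + 0.43)
Then Y → Y · (1 + 0.43)^4
     ≈ Y · 4.1816

Percentage change = ((1 + 0.43)^4 − 1) × 100% ≈ 318.2%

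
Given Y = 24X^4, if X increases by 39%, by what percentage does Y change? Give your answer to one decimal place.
273.3%

For Y = 24X^4:
If X → X(1 + 0.39)
Then Y → Y · (1 + 0.39)^4
     ≈ Y · 3.7330

Percentage change = ((1 + 0.39)^4 − 1) × 100% ≈ 273.3%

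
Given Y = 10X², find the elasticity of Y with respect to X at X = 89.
Elasticity = 2

Elasticity = (dY/dX) · (X/Y)

dY/dX = 20·X
At X = 89: dY/dX = 1780, Y = 79210

Elasticity = 1780 · (89 / 79210) = 2

Interpretation: for a small percentage change in X, the percentage change in Y is approximately 2.00 times as large.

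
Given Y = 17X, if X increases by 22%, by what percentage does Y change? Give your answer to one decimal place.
22.0%

For Y = 17X:
If X → X(1 + 0.22)
Then Y → Y · (1 + 0.22)^1
     = Y · 1.2200

Percentage change = ((1 + 0.22)^1 − 1) × 100% = 22.0%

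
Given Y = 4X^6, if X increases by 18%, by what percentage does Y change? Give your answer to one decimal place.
170.0%

For Y = 4X^6:
If X → X(1 + 0.18)
Then Y → Y · (1 + 0.18)^6
     ≈ Y · 2.6996

Percentage change = ((1 + 0.18)^6 − 1) × 100% ≈ 170.0%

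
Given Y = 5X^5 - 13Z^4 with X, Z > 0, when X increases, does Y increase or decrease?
Y increases

Taking the partial derivative:
∂Y/∂X = 25X^4

∂Y/∂X = 25X^4 > 0 (assuming positive values)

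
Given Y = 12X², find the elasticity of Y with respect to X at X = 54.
Elasticity = 2

Elasticity = (dY/dX) · (X/Y)

dY/dX = 24·X
At X = 54: dY/dX = 1296, Y = 34992

Elasticity = 1296 · (54 / 34992) = 2

Interpretation: for a small percentage change in X, the percentage change in Y is approximately 2.00 times as large.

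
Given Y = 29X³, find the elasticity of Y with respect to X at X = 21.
Elasticity = 3

Elasticity = (dY/dX) · (X/Y)

dY/dX = 87·X²
At X = 21: dY/dX = 38367, Y = 268569

Elasticity = 38367 · (21 / 268569) = 3

Interpretation: for a small percentage change in X, the percentage change in Y is approximately 3.00 times as large.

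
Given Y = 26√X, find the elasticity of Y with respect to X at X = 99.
Elasticity = 1/2

Elasticity = (dY/dX) · (X/Y)

dY/dX = 13/√X
At X = 99: dY/dX = 13·√11/33, Y = 78·√11

Elasticity = (13·√11/33) · (99 / (78·√11)) = 1/2

Interpretation: for a small percentage change in X, the percentage change in Y is approximately 0.50 times as large.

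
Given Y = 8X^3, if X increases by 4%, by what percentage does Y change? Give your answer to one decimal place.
12.5%

For Y = 8X^3:
If X → X(1 + 0.04)
Then Y → Y · (1 + 0.04)^3
     ≈ Y · 1.1249

Percentage change = ((1 + 0.04)^3 − 1) × 100% ≈ 12.5%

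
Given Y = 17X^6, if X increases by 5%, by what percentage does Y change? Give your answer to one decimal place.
34.0%

For Y = 17X^6:
If X → X(1 + 0.05)
Then Y → Y · (1 + 0.05)^6
     ≈ Y · 1.3401

Percentage change = ((1 + 0.05)^6 − 1) × 100% ≈ 34.0%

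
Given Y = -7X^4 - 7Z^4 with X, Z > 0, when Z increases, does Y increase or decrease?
Y decreases

Taking the partial derivative:
∂Y/∂Z = -28Z^3

∂Y/∂Z = -28Z^3 < 0 (assuming positive values)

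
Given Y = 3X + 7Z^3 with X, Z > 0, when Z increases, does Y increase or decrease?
Y increases

Taking the partial derivative:
∂Y/∂Z = 21Z^2

∂Y/∂Z = 21Z^2 > 0 (assuming positive values)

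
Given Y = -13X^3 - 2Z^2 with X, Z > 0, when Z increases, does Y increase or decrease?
Y decreases

Taking the partial derivative:
∂Y/∂Z = -4Z

∂Y/∂Z = -4Z < 0 (assuming positive values)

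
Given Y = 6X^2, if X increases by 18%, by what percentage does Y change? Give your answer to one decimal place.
39.2%

For Y = 6X^2:
If X → X(1 + 0.18)
Then Y → Y · (1 + 0.18)^2
     = Y · 1.3924

Percentage change = ((1 + 0.18)^2 − 1) × 100% ≈ 39.2%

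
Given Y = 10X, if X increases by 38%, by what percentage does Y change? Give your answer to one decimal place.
38.0%

For Y = 10X:
If X → X(1 + 0.38)
Then Y → Y · (1 + 0.38)^1
     = Y · 1.3800

Percentage change = ((1 + 0.38)^1 − 1) × 100% = 38.0%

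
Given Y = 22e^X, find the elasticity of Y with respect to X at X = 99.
Elasticity = 99

Elasticity = (dY/dX) · (X/Y)

dY/dX = 22·e^X
At X = 99: dY/dX = 22·e^99, Y = 22·e^99

Elasticity = (22·e^99) · (99 / (22·e^99)) = 99

Interpretation: for a small percentage change in X, the percentage change in Y is approximately 99.00 times as large.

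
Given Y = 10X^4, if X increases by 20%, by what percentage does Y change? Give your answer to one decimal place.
107.4%

For Y = 10X^4:
If X → X(1 + 0.2)
Then Y → Y · (1 + 0.2)^4
     = Y · 2.0736

Percentage change = ((1 + 0.2)^4 − 1) × 100% ≈ 107.4%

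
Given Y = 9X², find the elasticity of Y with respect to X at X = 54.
Elasticity = 2

Elasticity = (dY/dX) · (X/Y)

dY/dX = 18·X
At X = 54: dY/dX = 972, Y = 26244

Elasticity = 972 · (54 / 26244) = 2

Interpretation: for a small percentage change in X, the percentage change in Y is approximately 2.00 times as large.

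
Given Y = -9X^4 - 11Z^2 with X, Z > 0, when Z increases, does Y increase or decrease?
Y decreases

Taking the partial derivative:
∂Y/∂Z = -22Z

∂Y/∂Z = -22Z < 0 (assuming positive values)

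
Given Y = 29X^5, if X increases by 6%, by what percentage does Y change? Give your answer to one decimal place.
33.8%

For Y = 29X^5:
If X → X(1 + 0.06)
Then Y → Y · (1 + 0.06)^5
     ≈ Y · 1.3382

Percentage change = ((1 + 0.06)^5 − 1) × 100% ≈ 33.8%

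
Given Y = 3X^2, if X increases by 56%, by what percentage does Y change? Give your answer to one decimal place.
143.4%

For Y = 3X^2:
If X → X(1 + 0.56)
Then Y → Y · (1 + 0.56)^2
     = Y · 2.4336

Percentage change = ((1 + 0.56)^2 − 1) × 100% ≈ 143.4%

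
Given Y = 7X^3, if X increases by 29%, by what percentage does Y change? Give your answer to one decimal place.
114.7%

For Y = 7X^3:
If X → X(1 + 0.29)
Then Y → Y · (1 + 0.29)^3
     ≈ Y · 2.1467

Percentage change = ((1 + 0.29)^3 − 1) × 100% ≈ 114.7%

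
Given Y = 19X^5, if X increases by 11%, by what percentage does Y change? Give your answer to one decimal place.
68.5%

For Y = 19X^5:
If X → X(1 + 0.11)
Then Y → Y · (1 + 0.11)^5
     ≈ Y · 1.6851

Percentage change = ((1 + 0.11)^5 − 1) × 100% ≈ 68.5%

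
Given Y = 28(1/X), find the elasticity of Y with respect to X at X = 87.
Elasticity = -1

Elasticity = (dY/dX) · (X/Y)

dY/dX = -28/X²
At X = 87: dY/dX = -28/7569, Y = 28/87

Elasticity = (-28/7569) · (87 / (28/87)) = -1

Interpretation: for a small percentage change in X, the percentage change in Y is approximately -1.00 times as large.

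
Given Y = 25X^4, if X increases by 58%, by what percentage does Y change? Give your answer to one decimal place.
523.2%

For Y = 25X^4:
If X → X(1 + 0.58)
Then Y → Y · (1 + 0.58)^4
     ≈ Y · 6.2320

Percentage change = ((1 + 0.58)^4 − 1) × 100% ≈ 523.2%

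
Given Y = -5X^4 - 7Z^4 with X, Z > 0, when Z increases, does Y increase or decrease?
Y decreases

Taking the partial derivative:
∂Y/∂Z = -28Z^3

∂Y/∂Z = -28Z^3 < 0 (assuming positive values)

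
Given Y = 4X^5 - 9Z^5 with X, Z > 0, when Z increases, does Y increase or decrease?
Y decreases

Taking the partial derivative:
∂Y/∂Z = -45Z^4

∂Y/∂Z = -45Z^4 < 0 (assuming positive values)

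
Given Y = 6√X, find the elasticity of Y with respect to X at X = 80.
Elasticity = 1/2

Elasticity = (dY/dX) · (X/Y)

dY/dX = 3/√X
At X = 80: dY/dX = 3·√5/20, Y = 24·√5

Elasticity = (3·√5/20) · (80 / (24·√5)) = 1/2

Interpretation: for a small percentage change in X, the percentage change in Y is approximately 0.50 times as large.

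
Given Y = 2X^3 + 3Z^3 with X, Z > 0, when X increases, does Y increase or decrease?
Y increases

Taking the partial derivative:
∂Y/∂X = 6X^2

∂Y/∂X = 6X^2 > 0 (assuming positive values)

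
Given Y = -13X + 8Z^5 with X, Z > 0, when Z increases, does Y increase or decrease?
Y increases

Taking the partial derivative:
∂Y/∂Z = 40Z^4

∂Y/∂Z = 40Z^4 > 0 (assuming positive values)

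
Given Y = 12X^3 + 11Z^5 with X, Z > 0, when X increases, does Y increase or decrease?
Y increases

Taking the partial derivative:
∂Y/∂X = 36X^2

∂Y/∂X = 36X^2 > 0 (assuming positive values)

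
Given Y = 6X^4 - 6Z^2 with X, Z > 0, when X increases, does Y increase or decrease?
Y increases

Taking the partial derivative:
∂Y/∂X = 24X^3

∂Y/∂X = 24X^3 > 0 (assuming positive values)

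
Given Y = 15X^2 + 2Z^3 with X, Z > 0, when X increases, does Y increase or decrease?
Y increases

Taking the partial derivative:
∂Y/∂X = 30X

∂Y/∂X = 30X > 0 (assuming positive values)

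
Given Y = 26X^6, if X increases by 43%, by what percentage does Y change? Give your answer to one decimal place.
755.1%

For Y = 26X^6:
If X → X(1 + 0.43)
Then Y → Y · (1 + 0.43)^6
     ≈ Y · 8.5510

Percentage change = ((1 + 0.43)^6 − 1) × 100% ≈ 755.1%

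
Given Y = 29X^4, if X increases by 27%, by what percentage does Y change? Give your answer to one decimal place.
160.1%

For Y = 29X^4:
If X → X(1 + 0.27)
Then Y → Y · (1 + 0.27)^4
     ≈ Y · 2.6014

Percentage change = ((1 + 0.27)^4 − 1) × 100% ≈ 160.1%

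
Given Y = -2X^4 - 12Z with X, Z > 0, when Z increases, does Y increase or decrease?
Y decreases

Taking the partial derivative:
∂Y/∂Z = -12

∂Y/∂Z = -12 < 0 (assuming positive values)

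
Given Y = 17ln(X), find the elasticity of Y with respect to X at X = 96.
Elasticity = 1/ln(96) ≈ 0.2191

Elasticity = (dY/dX) · (X/Y)

dY/dX = 17/X
At X = 96: dY/dX = 17/96, Y = 17·ln(96)

Elasticity = (17/96) · (96 / (17·ln(96))) = 1/ln(96) ≈ 0.2191

Interpretation: for a small percentage change in X, the percentage change in Y is approximately 0.22 times as large.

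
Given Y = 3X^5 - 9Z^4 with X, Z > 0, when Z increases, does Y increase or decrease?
Y decreases

Taking the partial derivative:
∂Y/∂Z = -36Z^3

∂Y/∂Z = -36Z^3 < 0 (assuming positive values)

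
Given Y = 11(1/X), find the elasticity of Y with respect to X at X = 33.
Elasticity = -1

Elasticity = (dY/dX) · (X/Y)

dY/dX = -11/X²
At X = 33: dY/dX = -1/99, Y = 1/3

Elasticity = (-1/99) · (33 / (1/3)) = -1

Interpretation: for a small percentage change in X, the percentage change in Y is approximately -1.00 times as large.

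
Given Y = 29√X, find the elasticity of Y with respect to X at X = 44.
Elasticity = 1/2

Elasticity = (dY/dX) · (X/Y)

dY/dX = 29/(2·√X)
At X = 44: dY/dX = 29·√11/44, Y = 58·√11

Elasticity = (29·√11/44) · (44 / (58·√11)) = 1/2

Interpretation: for a small percentage change in X, the percentage change in Y is approximately 0.50 times as large.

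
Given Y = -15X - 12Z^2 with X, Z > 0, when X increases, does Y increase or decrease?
Y decreases

Taking the partial derivative:
∂Y/∂X = -15

∂Y/∂X = -15 < 0 (assuming positive values)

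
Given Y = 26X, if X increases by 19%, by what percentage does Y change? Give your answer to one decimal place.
19.0%

For Y = 26X:
If X → X(1 + 0.19)
Then Y → Y · (1 + 0.19)^1
     = Y · 1.1900

Percentage change = ((1 + 0.19)^1 − 1) × 100% = 19.0%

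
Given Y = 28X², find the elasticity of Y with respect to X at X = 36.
Elasticity = 2

Elasticity = (dY/dX) · (X/Y)

dY/dX = 56·X
At X = 36: dY/dX = 2016, Y = 36288

Elasticity = 2016 · (36 / 36288) = 2

Interpretation: for a small percentage change in X, the percentage change in Y is approximately 2.00 times as large.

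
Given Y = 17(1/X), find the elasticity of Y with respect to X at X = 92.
Elasticity = -1

Elasticity = (dY/dX) · (X/Y)

dY/dX = -17/X²
At X = 92: dY/dX = -17/8464, Y = 17/92

Elasticity = (-17/8464) · (92 / (17/92)) = -1

Interpretation: for a small percentage change in X, the percentage change in Y is approximately -1.00 times as large.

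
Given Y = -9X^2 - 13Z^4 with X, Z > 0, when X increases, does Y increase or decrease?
Y decreases

Taking the partial derivative:
∂Y/∂X = -18X

∂Y/∂X = -18X < 0 (assuming positive values)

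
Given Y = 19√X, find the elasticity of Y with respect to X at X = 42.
Elasticity = 1/2

Elasticity = (dY/dX) · (X/Y)

dY/dX = 19/(2·√X)
At X = 42: dY/dX = 19·√42/84, Y = 19·√42

Elasticity = (19·√42/84) · (42 / (19·√42)) = 1/2

Interpretation: for a small percentage change in X, the percentage change in Y is approximately 0.50 times as large.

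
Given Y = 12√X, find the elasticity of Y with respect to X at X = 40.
Elasticity = 1/2

Elasticity = (dY/dX) · (X/Y)

dY/dX = 6/√X
At X = 40: dY/dX = 3·√10/10, Y = 24·√10

Elasticity = (3·√10/10) · (40 / (24·√10)) = 1/2

Interpretation: for a small percentage change in X, the percentage change in Y is approximately 0.50 times as large.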